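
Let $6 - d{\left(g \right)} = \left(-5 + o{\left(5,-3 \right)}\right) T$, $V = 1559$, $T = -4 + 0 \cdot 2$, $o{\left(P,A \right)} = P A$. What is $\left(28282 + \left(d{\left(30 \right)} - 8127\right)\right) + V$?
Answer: $21640$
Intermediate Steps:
$o{\left(P,A \right)} = A P$
$T = -4$ ($T = -4 + 0 = -4$)
$d{\left(g \right)} = -74$ ($d{\left(g \right)} = 6 - \left(-5 - 15\right) \left(-4\right) = 6 - \left(-20\right) \left(-4\right) = 6 - 80 = -74$)
$\left(28282 + \left(d{\left(30 \right)} - 8127\right)\right) + V = \left(28282 - 8201\right) + 1559 = 20081 + 1559 = 21640$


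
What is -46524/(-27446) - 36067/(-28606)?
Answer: 1160380213/392560138 ≈ 2.9559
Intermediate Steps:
-46524/(-27446) - 36067/(-28606) = -46524*(-1/27446) - 36067*(-1/28606) = 23262/13723 + 36067/28606 = 1160380213/392560138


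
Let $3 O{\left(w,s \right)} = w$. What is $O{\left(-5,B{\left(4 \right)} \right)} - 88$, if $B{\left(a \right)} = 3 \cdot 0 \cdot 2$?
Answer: $- \frac{269}{3} \approx -89.667$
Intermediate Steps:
$B{\left(a \right)} = 0$ ($B{\left(a \right)} = 0 \cdot 2 = 0$)
$O{\left(w,s \right)} = \frac{w}{3}$
$O{\left(-5,B{\left(4 \right)} \right)} - 88 = \frac{1}{3} \left(-5\right) - 88 = - \frac{5}{3} - 88 = - \frac{269}{3}$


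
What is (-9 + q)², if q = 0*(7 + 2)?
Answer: 81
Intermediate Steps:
q = 0 (q = 0*9 = 0)
(-9 + q)² = (-9 + 0)² = (-9)² = 81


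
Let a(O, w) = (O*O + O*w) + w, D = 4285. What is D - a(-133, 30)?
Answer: -9444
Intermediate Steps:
a(O, w) = w + O² + O*w (a(O, w) = (O² + O*w) + w = w + O² + O*w)
D - a(-133, 30) = 4285 - (30 + (-133)² - 133*30) = 4285 - (30 + 17689 - 3990) = 4285 - 1*13729 = 4285 - 13729 = -9444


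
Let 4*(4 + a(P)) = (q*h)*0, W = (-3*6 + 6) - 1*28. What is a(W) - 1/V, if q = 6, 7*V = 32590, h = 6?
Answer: -130367/32590 ≈ -4.0002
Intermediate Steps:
V = 32590/7 (V = (⅐)*32590 = 32590/7 ≈ 4655.7)
W = -40 (W = (-18 + 6) - 28 = -12 - 28 = -40)
a(P) = -4 (a(P) = -4 + ((6*6)*0)/4 = -4 + (36*0)/4 = -4 + (¼)*0 = -4 + 0 = -4)
a(W) - 1/V = -4 - 1/32590/7 = -4 - 1*7/32590 = -4 - 7/32590 = -130367/32590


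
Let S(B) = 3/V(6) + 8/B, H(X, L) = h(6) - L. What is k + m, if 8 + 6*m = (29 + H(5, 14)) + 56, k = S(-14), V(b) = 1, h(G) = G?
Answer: 195/14 ≈ 13.929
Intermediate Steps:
H(X, L) = 6 - L
S(B) = 3 + 8/B (S(B) = 3/1 + 8/B = 3*1 + 8/B = 3 + 8/B)
k = 17/7 (k = 3 + 8/(-14) = 3 + 8*(-1/14) = 3 - 4/7 = 17/7 ≈ 2.4286)
m = 23/2 (m = -4/3 + ((29 + (6 - 1*14)) + 56)/6 = -4/3 + ((29 + (6 - 14)) + 56)/6 = -4/3 + ((29 - 8) + 56)/6 = -4/3 + (21 + 56)/6 = -4/3 + (1/6)*77 = -4/3 + 77/6 = 23/2 ≈ 11.500)
k + m = 17/7 + 23/2 = 195/14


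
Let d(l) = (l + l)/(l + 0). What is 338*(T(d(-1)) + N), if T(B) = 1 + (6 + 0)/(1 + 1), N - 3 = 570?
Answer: 195026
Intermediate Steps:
d(l) = 2 (d(l) = (2*l)/l = 2)
N = 573 (N = 3 + 570 = 573)
T(B) = 4 (T(B) = 1 + 6/2 = 1 + 6*(1/2) = 1 + 3 = 4)
338*(T(d(-1)) + N) = 338*(4 + 573) = 338*577 = 195026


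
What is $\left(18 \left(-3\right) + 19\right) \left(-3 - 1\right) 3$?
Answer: $420$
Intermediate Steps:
$\left(18 \left(-3\right) + 19\right) \left(-3 - 1\right) 3 = \left(-54 + 19\right) \left(-3 - 1\right) 3 = - 35 \left(\left(-4\right) 3\right) = \left(-35\right) \left(-12\right) = 420$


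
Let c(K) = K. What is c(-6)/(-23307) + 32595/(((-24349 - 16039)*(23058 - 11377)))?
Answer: 690313901/3665198439332 ≈ 0.00018834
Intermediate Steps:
c(-6)/(-23307) + 32595/(((-24349 - 16039)*(23058 - 11377))) = -6/(-23307) + 32595/(((-24349 - 16039)*(23058 - 11377))) = -6*(-1/23307) + 32595/((-40388*11681)) = 2/7769 + 32595/(-471772228) = 2/7769 + 32595*(-1/471772228) = 2/7769 - 32595/471772228 = 690313901/3665198439332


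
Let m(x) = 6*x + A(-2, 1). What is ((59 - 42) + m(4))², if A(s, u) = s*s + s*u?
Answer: 1849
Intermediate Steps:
A(s, u) = s² + s*u
m(x) = 2 + 6*x (m(x) = 6*x - 2*(-2 + 1) = 6*x - 2*(-1) = 6*x + 2 = 2 + 6*x)
((59 - 42) + m(4))² = ((59 - 42) + (2 + 6*4))² = (17 + (2 + 24))² = (17 + 26)² = 43² = 1849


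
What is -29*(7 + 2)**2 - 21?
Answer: -2370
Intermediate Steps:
-29*(7 + 2)**2 - 21 = -29*9**2 - 21 = -29*81 - 21 = -2349 - 21 = -2370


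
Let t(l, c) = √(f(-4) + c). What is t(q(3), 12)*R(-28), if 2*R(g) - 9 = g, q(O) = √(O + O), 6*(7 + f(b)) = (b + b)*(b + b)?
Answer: -19*√141/6 ≈ -37.602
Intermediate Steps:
f(b) = -7 + 2*b²/3 (f(b) = -7 + ((b + b)*(b + b))/6 = -7 + ((2*b)*(2*b))/6 = -7 + (4*b²)/6 = -7 + 2*b²/3)
q(O) = √2*√O (q(O) = √(2*O) = √2*√O)
t(l, c) = √(11/3 + c) (t(l, c) = √((-7 + (⅔)*(-4)²) + c) = √((-7 + (⅔)*16) + c) = √((-7 + 32/3) + c) = √(11/3 + c))
R(g) = 9/2 + g/2
t(q(3), 12)*R(-28) = (√(33 + 9*12)/3)*(9/2 + (½)*(-28)) = (√(33 + 108)/3)*(9/2 - 14) = (√141/3)*(-19/2) = -19*√141/6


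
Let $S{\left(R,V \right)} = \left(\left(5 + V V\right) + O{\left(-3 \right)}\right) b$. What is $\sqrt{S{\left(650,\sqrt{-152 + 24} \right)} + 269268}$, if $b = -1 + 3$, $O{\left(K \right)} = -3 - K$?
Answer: $\sqrt{269022} \approx 518.67$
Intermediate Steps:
$b = 2$
$S{\left(R,V \right)} = 10 + 2 V^{2}$ ($S{\left(R,V \right)} = \left(\left(5 + V V\right) - 0\right) 2 = \left(\left(5 + V^{2}\right) + \left(-3 + 3\right)\right) 2 = \left(\left(5 + V^{2}\right) + 0\right) 2 = \left(5 + V^{2}\right) 2 = 10 + 2 V^{2}$)
$\sqrt{S{\left(650,\sqrt{-152 + 24} \right)} + 269268} = \sqrt{\left(10 + 2 \left(\sqrt{-152 + 24}\right)^{2}\right) + 269268} = \sqrt{\left(10 + 2 \left(\sqrt{-128}\right)^{2}\right) + 269268} = \sqrt{\left(10 + 2 \left(8 i \sqrt{2}\right)^{2}\right) + 269268} = \sqrt{\left(10 + 2 \left(-128\right)\right) + 269268} = \sqrt{\left(10 - 256\right) + 269268} = \sqrt{-246 + 269268} = \sqrt{269022}$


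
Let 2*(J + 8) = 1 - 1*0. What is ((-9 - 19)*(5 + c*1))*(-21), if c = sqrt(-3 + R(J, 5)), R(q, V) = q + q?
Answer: 2940 + 1764*I*sqrt(2) ≈ 2940.0 + 2494.7*I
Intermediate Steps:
J = -15/2 (J = -8 + (1 - 1*0)/2 = -8 + (1 + 0)/2 = -8 + (1/2)*1 = -8 + 1/2 = -15/2 ≈ -7.5000)
R(q, V) = 2*q
c = 3*I*sqrt(2) (c = sqrt(-3 + 2*(-15/2)) = sqrt(-3 - 15) = sqrt(-18) = 3*I*sqrt(2) ≈ 4.2426*I)
((-9 - 19)*(5 + c*1))*(-21) = ((-9 - 19)*(5 + (3*I*sqrt(2))*1))*(-21) = -28*(5 + 3*I*sqrt(2))*(-21) = (-140 - 84*I*sqrt(2))*(-21) = 2940 + 1764*I*sqrt(2)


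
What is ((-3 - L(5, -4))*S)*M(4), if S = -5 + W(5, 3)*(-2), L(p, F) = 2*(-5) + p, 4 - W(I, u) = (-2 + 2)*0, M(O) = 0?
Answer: 0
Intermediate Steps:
W(I, u) = 4 (W(I, u) = 4 - (-2 + 2)*0 = 4 - 0*0 = 4 - 1*0 = 4 + 0 = 4)
L(p, F) = -10 + p
S = -13 (S = -5 + 4*(-2) = -5 - 8 = -13)
((-3 - L(5, -4))*S)*M(4) = ((-3 - (-10 + 5))*(-13))*0 = ((-3 - 1*(-5))*(-13))*0 = ((-3 + 5)*(-13))*0 = (2*(-13))*0 = -26*0 = 0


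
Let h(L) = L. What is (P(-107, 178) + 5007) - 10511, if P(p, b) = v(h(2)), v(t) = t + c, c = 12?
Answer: -5490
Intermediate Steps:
v(t) = 12 + t (v(t) = t + 12 = 12 + t)
P(p, b) = 14 (P(p, b) = 12 + 2 = 14)
(P(-107, 178) + 5007) - 10511 = (14 + 5007) - 10511 = 5021 - 10511 = -5490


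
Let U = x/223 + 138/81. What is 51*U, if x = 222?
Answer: 276284/2007 ≈ 137.66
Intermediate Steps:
U = 16252/6021 (U = 222/223 + 138/81 = 222*(1/223) + 138*(1/81) = 222/223 + 46/27 = 16252/6021 ≈ 2.6992)
51*U = 51*(16252/6021) = 276284/2007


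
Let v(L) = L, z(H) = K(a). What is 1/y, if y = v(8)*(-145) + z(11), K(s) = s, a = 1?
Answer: -1/1159 ≈ -0.00086281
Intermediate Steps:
z(H) = 1
y = -1159 (y = 8*(-145) + 1 = -1160 + 1 = -1159)
1/y = 1/(-1159) = -1/1159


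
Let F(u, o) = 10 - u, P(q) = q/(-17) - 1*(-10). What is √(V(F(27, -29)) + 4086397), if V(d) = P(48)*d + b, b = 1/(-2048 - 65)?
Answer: √18244273943362/2113 ≈ 2021.5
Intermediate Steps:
P(q) = 10 - q/17 (P(q) = q*(-1/17) + 10 = -q/17 + 10 = 10 - q/17)
b = -1/2113 (b = 1/(-2113) = -1/2113 ≈ -0.00047326)
V(d) = -1/2113 + 122*d/17 (V(d) = (10 - 1/17*48)*d - 1/2113 = (10 - 48/17)*d - 1/2113 = 122*d/17 - 1/2113 = -1/2113 + 122*d/17)
√(V(F(27, -29)) + 4086397) = √((-1/2113 + 122*(10 - 1*27)/17) + 4086397) = √((-1/2113 + 122*(10 - 27)/17) + 4086397) = √((-1/2113 + (122/17)*(-17)) + 4086397) = √((-1/2113 - 122) + 4086397) = √(-257787/2113 + 4086397) = √(8634299074/2113) = √18244273943362/2113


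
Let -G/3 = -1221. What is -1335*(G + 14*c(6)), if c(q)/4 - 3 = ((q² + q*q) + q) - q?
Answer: -10497105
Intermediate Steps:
G = 3663 (G = -3*(-1221) = 3663)
c(q) = 12 + 8*q² (c(q) = 12 + 4*(((q² + q*q) + q) - q) = 12 + 4*(((q² + q²) + q) - q) = 12 + 4*((2*q² + q) - q) = 12 + 4*((q + 2*q²) - q) = 12 + 4*(2*q²) = 12 + 8*q²)
-1335*(G + 14*c(6)) = -1335*(3663 + 14*(12 + 8*6²)) = -1335*(3663 + 14*(12 + 8*36)) = -1335*(3663 + 14*(12 + 288)) = -1335*(3663 + 14*300) = -1335*(3663 + 4200) = -1335*7863 = -10497105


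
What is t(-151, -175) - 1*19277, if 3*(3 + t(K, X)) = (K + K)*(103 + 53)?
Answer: -34984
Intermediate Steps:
t(K, X) = -3 + 104*K (t(K, X) = -3 + ((K + K)*(103 + 53))/3 = -3 + ((2*K)*156)/3 = -3 + (312*K)/3 = -3 + 104*K)
t(-151, -175) - 1*19277 = (-3 + 104*(-151)) - 1*19277 = (-3 - 15704) - 19277 = -15707 - 19277 = -34984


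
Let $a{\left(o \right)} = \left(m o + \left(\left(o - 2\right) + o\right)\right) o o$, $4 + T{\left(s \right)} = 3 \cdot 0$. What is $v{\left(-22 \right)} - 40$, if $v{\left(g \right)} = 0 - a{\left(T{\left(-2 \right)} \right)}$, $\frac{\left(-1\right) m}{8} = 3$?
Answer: $-1416$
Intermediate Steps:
$T{\left(s \right)} = -4$ ($T{\left(s \right)} = -4 + 3 \cdot 0 = -4 + 0 = -4$)
$m = -24$ ($m = \left(-8\right) 3 = -24$)
$a{\left(o \right)} = o^{2} \left(-2 - 22 o\right)$ ($a{\left(o \right)} = \left(- 24 o + \left(\left(o - 2\right) + o\right)\right) o o = \left(- 24 o + \left(\left(-2 + o\right) + o\right)\right) o o = \left(- 24 o + \left(-2 + 2 o\right)\right) o o = \left(-2 - 22 o\right) o o = o \left(-2 - 22 o\right) o = o^{2} \left(-2 - 22 o\right)$)
$v{\left(g \right)} = -1376$ ($v{\left(g \right)} = 0 - \left(-4\right)^{2} \left(-2 - -88\right) = 0 - 16 \left(-2 + 88\right) = 0 - 16 \cdot 86 = 0 - 1376 = -1376$)
$v{\left(-22 \right)} - 40 = -1376 - 40 = -1416$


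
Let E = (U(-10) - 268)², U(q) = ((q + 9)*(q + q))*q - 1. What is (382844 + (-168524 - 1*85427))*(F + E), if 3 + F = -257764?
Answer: -4872928758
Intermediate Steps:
F = -257767 (F = -3 - 257764 = -257767)
U(q) = -1 + 2*q²*(9 + q) (U(q) = ((9 + q)*(2*q))*q - 1 = (2*q*(9 + q))*q - 1 = 2*q²*(9 + q) - 1 = -1 + 2*q²*(9 + q))
E = 219961 (E = ((-1 + 2*(-10)³ + 18*(-10)²) - 268)² = ((-1 + 2*(-1000) + 18*100) - 268)² = ((-1 - 2000 + 1800) - 268)² = (-201 - 268)² = (-469)² = 219961)
(382844 + (-168524 - 1*85427))*(F + E) = (382844 + (-168524 - 1*85427))*(-257767 + 219961) = (382844 + (-168524 - 85427))*(-37806) = (382844 - 253951)*(-37806) = 128893*(-37806) = -4872928758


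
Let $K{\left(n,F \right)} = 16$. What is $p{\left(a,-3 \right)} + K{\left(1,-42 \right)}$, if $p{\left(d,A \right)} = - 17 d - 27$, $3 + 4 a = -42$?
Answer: $\frac{721}{4} \approx 180.25$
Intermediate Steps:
$a = - \frac{45}{4}$ ($a = - \frac{3}{4} + \frac{1}{4} \left(-42\right) = - \frac{3}{4} - \frac{21}{2} = - \frac{45}{4} \approx -11.25$)
$p{\left(d,A \right)} = -27 - 17 d$
$p{\left(a,-3 \right)} + K{\left(1,-42 \right)} = \left(-27 - - \frac{765}{4}\right) + 16 = \left(-27 + \frac{765}{4}\right) + 16 = \frac{657}{4} + 16 = \frac{721}{4}$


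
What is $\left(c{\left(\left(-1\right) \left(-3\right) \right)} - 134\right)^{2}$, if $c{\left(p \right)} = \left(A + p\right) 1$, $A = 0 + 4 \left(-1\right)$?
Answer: $18225$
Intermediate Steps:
$A = -4$ ($A = 0 - 4 = -4$)
$c{\left(p \right)} = -4 + p$ ($c{\left(p \right)} = \left(-4 + p\right) 1 = -4 + p$)
$\left(c{\left(\left(-1\right) \left(-3\right) \right)} - 134\right)^{2} = \left(\left(-4 - -3\right) - 134\right)^{2} = \left(\left(-4 + 3\right) - 134\right)^{2} = \left(-1 - 134\right)^{2} = \left(-135\right)^{2} = 18225$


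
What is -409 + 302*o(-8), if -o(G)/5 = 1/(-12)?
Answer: -1699/6 ≈ -283.17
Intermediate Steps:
o(G) = 5/12 (o(G) = -5/(-12) = -5*(-1/12) = 5/12)
-409 + 302*o(-8) = -409 + 302*(5/12) = -409 + 755/6 = -1699/6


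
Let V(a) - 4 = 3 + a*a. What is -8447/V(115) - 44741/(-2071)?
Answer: 574519175/27403472 ≈ 20.965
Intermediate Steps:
V(a) = 7 + a**2 (V(a) = 4 + (3 + a*a) = 4 + (3 + a**2) = 7 + a**2)
-8447/V(115) - 44741/(-2071) = -8447/(7 + 115**2) - 44741/(-2071) = -8447/(7 + 13225) - 44741*(-1/2071) = -8447/13232 + 44741/2071 = 574519175/27403472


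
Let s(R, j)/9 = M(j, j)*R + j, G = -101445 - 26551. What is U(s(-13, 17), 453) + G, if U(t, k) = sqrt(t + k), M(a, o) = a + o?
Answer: -127996 + 2*I*sqrt(843) ≈ -1.28e+5 + 58.069*I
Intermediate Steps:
G = -127996
s(R, j) = 9*j + 18*R*j (s(R, j) = 9*((j + j)*R + j) = 9*((2*j)*R + j) = 9*(2*R*j + j) = 9*(j + 2*R*j) = 9*j + 18*R*j)
U(t, k) = sqrt(k + t)
U(s(-13, 17), 453) + G = sqrt(453 + 9*17*(1 + 2*(-13))) - 127996 = sqrt(453 + 9*17*(1 - 26)) - 127996 = sqrt(453 + 9*17*(-25)) - 127996 = sqrt(453 - 3825) - 127996 = sqrt(-3372) - 127996 = 2*I*sqrt(843) - 127996 = -127996 + 2*I*sqrt(843)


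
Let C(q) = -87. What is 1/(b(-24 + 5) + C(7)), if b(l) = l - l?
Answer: -1/87 ≈ -0.011494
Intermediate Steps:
b(l) = 0
1/(b(-24 + 5) + C(7)) = 1/(0 - 87) = 1/(-87) = -1/87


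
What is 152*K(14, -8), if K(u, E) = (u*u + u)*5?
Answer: 159600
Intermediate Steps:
K(u, E) = 5*u + 5*u² (K(u, E) = (u² + u)*5 = (u + u²)*5 = 5*u + 5*u²)
152*K(14, -8) = 152*(5*14*(1 + 14)) = 152*(5*14*15) = 152*1050 = 159600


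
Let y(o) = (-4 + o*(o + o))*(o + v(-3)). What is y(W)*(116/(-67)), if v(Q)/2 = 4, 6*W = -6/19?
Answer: 25258072/459553 ≈ 54.962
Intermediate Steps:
W = -1/19 (W = (-6/19)/6 = (-6*1/19)/6 = (⅙)*(-6/19) = -1/19 ≈ -0.052632)
v(Q) = 8 (v(Q) = 2*4 = 8)
y(o) = (-4 + 2*o²)*(8 + o) (y(o) = (-4 + o*(o + o))*(o + 8) = (-4 + o*(2*o))*(8 + o) = (-4 + 2*o²)*(8 + o))
y(W)*(116/(-67)) = (-32 - 4*(-1/19) + 2*(-1/19)³ + 16*(-1/19)²)*(116/(-67)) = (-32 + 4/19 + 2*(-1/6859) + 16*(1/361))*(116*(-1/67)) = (-32 + 4/19 - 2/6859 + 16/361)*(-116/67) = -217742/6859*(-116/67) = 25258072/459553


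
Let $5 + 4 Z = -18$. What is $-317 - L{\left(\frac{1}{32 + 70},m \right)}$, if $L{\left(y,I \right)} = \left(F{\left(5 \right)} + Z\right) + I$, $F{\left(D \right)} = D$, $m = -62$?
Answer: $- \frac{1017}{4} \approx -254.25$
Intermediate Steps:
$Z = - \frac{23}{4}$ ($Z = - \frac{5}{4} + \frac{1}{4} \left(-18\right) = - \frac{5}{4} - \frac{9}{2} = - \frac{23}{4} \approx -5.75$)
$L{\left(y,I \right)} = - \frac{3}{4} + I$ ($L{\left(y,I \right)} = \left(5 - \frac{23}{4}\right) + I = - \frac{3}{4} + I$)
$-317 - L{\left(\frac{1}{32 + 70},m \right)} = -317 - \left(- \frac{3}{4} - 62\right) = -317 - - \frac{251}{4} = -317 + \frac{251}{4} = - \frac{1017}{4}$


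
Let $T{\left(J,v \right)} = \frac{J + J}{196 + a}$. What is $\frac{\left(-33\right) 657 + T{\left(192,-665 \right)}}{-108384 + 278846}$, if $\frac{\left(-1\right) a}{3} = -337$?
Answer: $- \frac{26168583}{205747634} \approx -0.12719$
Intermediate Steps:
$a = 1011$ ($a = \left(-3\right) \left(-337\right) = 1011$)
$T{\left(J,v \right)} = \frac{2 J}{1207}$ ($T{\left(J,v \right)} = \frac{J + J}{196 + 1011} = \frac{2 J}{1207}$)
$\frac{\left(-33\right) 657 + T{\left(192,-665 \right)}}{-108384 + 278846} = \frac{\left(-33\right) 657 + \frac{2}{1207} \cdot 192}{-108384 + 278846} = \frac{-21681 + \frac{384}{1207}}{170462} = \left(- \frac{26168583}{1207}\right) \frac{1}{170462} = - \frac{26168583}{205747634}$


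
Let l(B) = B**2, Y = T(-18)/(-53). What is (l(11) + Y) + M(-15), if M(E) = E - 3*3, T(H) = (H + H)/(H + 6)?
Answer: 5138/53 ≈ 96.943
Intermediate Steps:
T(H) = 2*H/(6 + H) (T(H) = (2*H)/(6 + H) = 2*H/(6 + H))
M(E) = -9 + E (M(E) = E - 9 = -9 + E)
Y = -3/53 (Y = (2*(-18)/(6 - 18))/(-53) = (2*(-18)/(-12))*(-1/53) = (2*(-18)*(-1/12))*(-1/53) = 3*(-1/53) = -3/53 ≈ -0.056604)
(l(11) + Y) + M(-15) = (11**2 - 3/53) + (-9 - 15) = (121 - 3/53) - 24 = 6410/53 - 24 = 5138/53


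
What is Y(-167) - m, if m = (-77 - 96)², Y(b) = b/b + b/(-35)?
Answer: -1047313/35 ≈ -29923.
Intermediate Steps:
Y(b) = 1 - b/35 (Y(b) = 1 + b*(-1/35) = 1 - b/35)
m = 29929 (m = (-173)² = 29929)
Y(-167) - m = (1 - 1/35*(-167)) - 1*29929 = (1 + 167/35) - 29929 = 202/35 - 29929 = -1047313/35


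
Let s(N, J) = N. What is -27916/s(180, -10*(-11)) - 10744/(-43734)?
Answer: -50789351/328005 ≈ -154.84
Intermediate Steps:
-27916/s(180, -10*(-11)) - 10744/(-43734) = -27916/180 - 10744/(-43734) = -27916*1/180 - 10744*(-1/43734) = -6979/45 + 5372/21867 = -50789351/328005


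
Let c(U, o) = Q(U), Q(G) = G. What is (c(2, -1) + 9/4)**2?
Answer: 289/16 ≈ 18.063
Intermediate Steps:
c(U, o) = U
(c(2, -1) + 9/4)**2 = (2 + 9/4)**2 = (17/4)**2 = 289/16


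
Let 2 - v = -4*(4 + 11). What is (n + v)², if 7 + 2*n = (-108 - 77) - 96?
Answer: 6724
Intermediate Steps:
v = 62 (v = 2 - (-4)*(4 + 11) = 2 - (-4)*15 = 2 - 1*(-60) = 2 + 60 = 62)
n = -144 (n = -7/2 + ((-108 - 77) - 96)/2 = -7/2 + (-185 - 96)/2 = -7/2 + (½)*(-281) = -7/2 - 281/2 = -144)
(n + v)² = (-144 + 62)² = (-82)² = 6724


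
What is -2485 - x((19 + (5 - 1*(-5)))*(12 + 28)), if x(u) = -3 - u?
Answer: -1322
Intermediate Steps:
-2485 - x((19 + (5 - 1*(-5)))*(12 + 28)) = -2485 - (-3 - (19 + (5 - 1*(-5)))*(12 + 28)) = -2485 - (-3 - (19 + (5 + 5))*40) = -2485 - (-3 - (19 + 10)*40) = -2485 - (-3 - 29*40) = -2485 - (-3 - 1*1160) = -2485 - (-3 - 1160) = -2485 - 1*(-1163) = -2485 + 1163 = -1322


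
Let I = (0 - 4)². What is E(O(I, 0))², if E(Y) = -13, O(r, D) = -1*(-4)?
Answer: 169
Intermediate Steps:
I = 16 (I = (-4)² = 16)
O(r, D) = 4
E(O(I, 0))² = (-13)² = 169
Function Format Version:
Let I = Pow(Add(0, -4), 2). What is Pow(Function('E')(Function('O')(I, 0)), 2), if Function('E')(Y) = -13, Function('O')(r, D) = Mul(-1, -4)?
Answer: 169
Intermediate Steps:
I = 16 (I = Pow(-4, 2) = 16)
Function('O')(r, D) = 4
Pow(Function('E')(Function('O')(I, 0)), 2) = Pow(-13, 2) = 169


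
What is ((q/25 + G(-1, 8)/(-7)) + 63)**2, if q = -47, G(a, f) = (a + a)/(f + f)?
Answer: 7326161649/1960000 ≈ 3737.8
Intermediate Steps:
G(a, f) = a/f (G(a, f) = (2*a)/((2*f)) = (2*a)*(1/(2*f)) = a/f)
((q/25 + G(-1, 8)/(-7)) + 63)**2 = ((-47/25 - 1/8/(-7)) + 63)**2 = ((-47*1/25 - 1*1/8*(-1/7)) + 63)**2 = ((-47/25 - 1/8*(-1/7)) + 63)**2 = ((-47/25 + 1/56) + 63)**2 = (-2607/1400 + 63)**2 = (85593/1400)**2 = 7326161649/1960000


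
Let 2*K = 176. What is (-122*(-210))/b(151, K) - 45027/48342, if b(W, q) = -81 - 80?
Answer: -59322447/370622 ≈ -160.06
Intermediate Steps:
K = 88 (K = (1/2)*176 = 88)
b(W, q) = -161
(-122*(-210))/b(151, K) - 45027/48342 = -122*(-210)/(-161) - 45027/48342 = 25620*(-1/161) - 45027*1/48342 = -3660/23 - 15009/16114 = -59322447/370622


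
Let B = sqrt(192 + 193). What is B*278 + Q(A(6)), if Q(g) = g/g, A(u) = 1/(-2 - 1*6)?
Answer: 1 + 278*sqrt(385) ≈ 5455.8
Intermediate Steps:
A(u) = -1/8 (A(u) = 1/(-2 - 6) = 1/(-8) = -1/8)
Q(g) = 1
B = sqrt(385) ≈ 19.621
B*278 + Q(A(6)) = sqrt(385)*278 + 1 = 278*sqrt(385) + 1 = 1 + 278*sqrt(385)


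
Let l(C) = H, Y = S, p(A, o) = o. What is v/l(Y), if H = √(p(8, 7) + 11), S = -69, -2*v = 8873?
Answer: -8873*√2/12 ≈ -1045.7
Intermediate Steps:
v = -8873/2 (v = -½*8873 = -8873/2 ≈ -4436.5)
H = 3*√2 (H = √(7 + 11) = √18 = 3*√2 ≈ 4.2426)
Y = -69
l(C) = 3*√2
v/l(Y) = -8873*√2/6/2 = -8873*√2/12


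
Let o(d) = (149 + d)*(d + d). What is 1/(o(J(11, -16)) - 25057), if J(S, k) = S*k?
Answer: -1/15553 ≈ -6.4296e-5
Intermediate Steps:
o(d) = 2*d*(149 + d) (o(d) = (149 + d)*(2*d) = 2*d*(149 + d))
1/(o(J(11, -16)) - 25057) = 1/(2*(11*(-16))*(149 + 11*(-16)) - 25057) = 1/(2*(-176)*(149 - 176) - 25057) = 1/(2*(-176)*(-27) - 25057) = 1/(9504 - 25057) = 1/(-15553) = -1/15553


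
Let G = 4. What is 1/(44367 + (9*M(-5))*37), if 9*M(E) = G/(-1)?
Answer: 1/44219 ≈ 2.2615e-5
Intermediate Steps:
M(E) = -4/9 (M(E) = (4/(-1))/9 = (4*(-1))/9 = (1/9)*(-4) = -4/9)
1/(44367 + (9*M(-5))*37) = 1/(44367 + (9*(-4/9))*37) = 1/(44367 - 4*37) = 1/(44367 - 148) = 1/44219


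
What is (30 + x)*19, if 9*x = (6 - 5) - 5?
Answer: 5054/9 ≈ 561.56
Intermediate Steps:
x = -4/9 (x = ((6 - 5) - 5)/9 = (1 - 5)/9 = (1/9)*(-4) = -4/9 ≈ -0.44444)
(30 + x)*19 = (30 - 4/9)*19 = (266/9)*19 = 5054/9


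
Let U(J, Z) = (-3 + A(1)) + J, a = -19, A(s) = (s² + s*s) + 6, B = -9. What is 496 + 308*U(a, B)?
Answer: -3816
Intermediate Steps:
A(s) = 6 + 2*s² (A(s) = (s² + s²) + 6 = 2*s² + 6 = 6 + 2*s²)
U(J, Z) = 5 + J (U(J, Z) = (-3 + (6 + 2*1²)) + J = (-3 + (6 + 2*1)) + J = (-3 + (6 + 2)) + J = (-3 + 8) + J = 5 + J)
496 + 308*U(a, B) = 496 + 308*(5 - 19) = 496 + 308*(-14) = 496 - 4312 = -3816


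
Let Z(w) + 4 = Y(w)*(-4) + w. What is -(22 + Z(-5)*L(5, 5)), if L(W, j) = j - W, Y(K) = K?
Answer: -22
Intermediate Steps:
Z(w) = -4 - 3*w (Z(w) = -4 + (w*(-4) + w) = -4 + (-4*w + w) = -4 - 3*w)
-(22 + Z(-5)*L(5, 5)) = -(22 + (-4 - 3*(-5))*(5 - 1*5)) = -(22 + (-4 + 15)*(5 - 5)) = -(22 + 11*0) = -(22 + 0) = -1*22 = -22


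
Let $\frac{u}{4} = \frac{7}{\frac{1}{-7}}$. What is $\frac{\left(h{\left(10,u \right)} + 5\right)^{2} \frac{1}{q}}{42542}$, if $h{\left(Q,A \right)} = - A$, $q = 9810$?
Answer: $\frac{4489}{46370780} \approx 9.6807 \cdot 10^{-5}$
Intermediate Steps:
$u = -196$ ($u = 4 \frac{7}{\frac{1}{-7}} = 4 \frac{7}{- \frac{1}{7}} = 4 \cdot 7 \left(-7\right) = 4 \left(-49\right) = -196$)
$\frac{\left(h{\left(10,u \right)} + 5\right)^{2} \frac{1}{q}}{42542} = \frac{\left(\left(-1\right) \left(-196\right) + 5\right)^{2} \cdot \frac{1}{9810}}{42542} = \left(196 + 5\right)^{2} \cdot \frac{1}{9810} \cdot \frac{1}{42542} = 201^{2} \cdot \frac{1}{9810} \cdot \frac{1}{42542} = 40401 \cdot \frac{1}{9810} \cdot \frac{1}{42542} = \frac{4489}{1090} \cdot \frac{1}{42542} = \frac{4489}{46370780}$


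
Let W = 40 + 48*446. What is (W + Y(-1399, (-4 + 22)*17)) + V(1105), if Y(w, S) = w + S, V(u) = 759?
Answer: 21114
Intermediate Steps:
W = 21448 (W = 40 + 21408 = 21448)
Y(w, S) = S + w
(W + Y(-1399, (-4 + 22)*17)) + V(1105) = (21448 + ((-4 + 22)*17 - 1399)) + 759 = (21448 + (18*17 - 1399)) + 759 = (21448 + (306 - 1399)) + 759 = (21448 - 1093) + 759 = 20355 + 759 = 21114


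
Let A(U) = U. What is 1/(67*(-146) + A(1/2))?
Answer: -2/19563 ≈ -0.00010223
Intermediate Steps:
1/(67*(-146) + A(1/2)) = 1/(67*(-146) + 1/2) = 1/(-9782 + 1*(1/2)) = 1/(-9782 + 1/2) = 1/(-19563/2) = -2/19563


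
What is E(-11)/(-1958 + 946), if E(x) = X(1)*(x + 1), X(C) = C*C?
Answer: 5/506 ≈ 0.0098814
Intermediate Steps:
X(C) = C²
E(x) = 1 + x (E(x) = 1²*(x + 1) = 1*(1 + x) = 1 + x)
E(-11)/(-1958 + 946) = (1 - 11)/(-1958 + 946) = -10/(-1012) = -1/1012*(-10) = 5/506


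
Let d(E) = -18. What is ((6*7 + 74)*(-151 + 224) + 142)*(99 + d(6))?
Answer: 697410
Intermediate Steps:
((6*7 + 74)*(-151 + 224) + 142)*(99 + d(6)) = ((6*7 + 74)*(-151 + 224) + 142)*(99 - 18) = ((42 + 74)*73 + 142)*81 = (116*73 + 142)*81 = (8468 + 142)*81 = 8610*81 = 697410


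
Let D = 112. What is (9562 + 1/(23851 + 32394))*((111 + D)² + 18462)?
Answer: 36674121593981/56245 ≈ 6.5204e+8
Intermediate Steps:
(9562 + 1/(23851 + 32394))*((111 + D)² + 18462) = (9562 + 1/(23851 + 32394))*((111 + 112)² + 18462) = (9562 + 1/56245)*(223² + 18462) = (9562 + 1/56245)*(49729 + 18462) = (537814691/56245)*68191 = 36674121593981/56245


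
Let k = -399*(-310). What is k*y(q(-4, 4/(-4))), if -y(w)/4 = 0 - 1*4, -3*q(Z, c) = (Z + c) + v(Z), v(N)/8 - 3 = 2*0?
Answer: 1979040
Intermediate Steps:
v(N) = 24 (v(N) = 24 + 8*(2*0) = 24 + 8*0 = 24 + 0 = 24)
q(Z, c) = -8 - Z/3 - c/3 (q(Z, c) = -((Z + c) + 24)/3 = -(24 + Z + c)/3 = -8 - Z/3 - c/3)
y(w) = 16 (y(w) = -4*(0 - 1*4) = -4*(0 - 4) = -4*(-4) = 16)
k = 123690
k*y(q(-4, 4/(-4))) = 123690*16 = 1979040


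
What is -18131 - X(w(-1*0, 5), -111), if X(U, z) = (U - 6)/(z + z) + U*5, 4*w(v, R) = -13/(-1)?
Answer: -16114769/888 ≈ -18147.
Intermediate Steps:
w(v, R) = 13/4 (w(v, R) = (-13/(-1))/4 = (-13*(-1))/4 = (¼)*13 = 13/4)
X(U, z) = 5*U + (-6 + U)/(2*z) (X(U, z) = (-6 + U)/((2*z)) + 5*U = (-6 + U)*(1/(2*z)) + 5*U = (-6 + U)/(2*z) + 5*U = 5*U + (-6 + U)/(2*z))
-18131 - X(w(-1*0, 5), -111) = -18131 - (-6 + 13/4 + 10*(13/4)*(-111))/(2*(-111)) = -18131 - (-1)*(-6 + 13/4 - 7215/2)/(2*111) = -18131 - (-1)*(-14441)/(2*111*4) = -18131 - 1*14441/888 = -18131 - 14441/888 = -16114769/888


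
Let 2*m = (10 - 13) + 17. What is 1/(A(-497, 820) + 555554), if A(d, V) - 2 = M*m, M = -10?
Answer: 1/555486 ≈ 1.8002e-6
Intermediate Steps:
m = 7 (m = ((10 - 13) + 17)/2 = (-3 + 17)/2 = (½)*14 = 7)
A(d, V) = -68 (A(d, V) = 2 - 10*7 = 2 - 70 = -68)
1/(A(-497, 820) + 555554) = 1/(-68 + 555554) = 1/555486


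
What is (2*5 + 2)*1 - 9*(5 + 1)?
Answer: -42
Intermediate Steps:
(2*5 + 2)*1 - 9*(5 + 1) = (10 + 2)*1 - 9*6 = 12*1 - 54 = 12 - 54 = -42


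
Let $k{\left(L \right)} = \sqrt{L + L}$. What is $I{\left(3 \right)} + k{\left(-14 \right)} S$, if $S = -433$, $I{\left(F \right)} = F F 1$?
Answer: $9 - 866 i \sqrt{7} \approx 9.0 - 2291.2 i$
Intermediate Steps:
$I{\left(F \right)} = F^{2}$ ($I{\left(F \right)} = F^{2} \cdot 1 = F^{2}$)
$k{\left(L \right)} = \sqrt{2} \sqrt{L}$ ($k{\left(L \right)} = \sqrt{2 L} = \sqrt{2} \sqrt{L}$)
$I{\left(3 \right)} + k{\left(-14 \right)} S = 3^{2} + \sqrt{2} \sqrt{-14} \left(-433\right) = 9 + \sqrt{2} i \sqrt{14} \left(-433\right) = 9 + 2 i \sqrt{7} \left(-433\right) = 9 - 866 i \sqrt{7}$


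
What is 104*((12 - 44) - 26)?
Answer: -6032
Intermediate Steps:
104*((12 - 44) - 26) = 104*(-32 - 26) = 104*(-58) = -6032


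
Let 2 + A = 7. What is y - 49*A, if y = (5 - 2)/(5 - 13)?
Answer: -1963/8 ≈ -245.38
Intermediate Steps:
A = 5 (A = -2 + 7 = 5)
y = -3/8 (y = 3/(-8) = 3*(-⅛) = -3/8 ≈ -0.37500)
y - 49*A = -3/8 - 49*5 = -3/8 - 245 = -1963/8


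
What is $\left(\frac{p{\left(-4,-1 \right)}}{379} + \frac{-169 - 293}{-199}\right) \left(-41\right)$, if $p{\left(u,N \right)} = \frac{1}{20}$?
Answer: $- \frac{143588519}{1508420} \approx -95.191$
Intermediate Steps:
$p{\left(u,N \right)} = \frac{1}{20}$
$\left(\frac{p{\left(-4,-1 \right)}}{379} + \frac{-169 - 293}{-199}\right) \left(-41\right) = \left(\frac{1}{20 \cdot 379} + \frac{-169 - 293}{-199}\right) \left(-41\right) = \left(\frac{1}{20} \cdot \frac{1}{379} - - \frac{462}{199}\right) \left(-41\right) = \left(\frac{1}{7580} + \frac{462}{199}\right) \left(-41\right) = \frac{3502159}{1508420} \left(-41\right) = - \frac{143588519}{1508420}$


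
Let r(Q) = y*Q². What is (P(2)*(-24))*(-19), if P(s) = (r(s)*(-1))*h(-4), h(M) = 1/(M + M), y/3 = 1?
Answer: 684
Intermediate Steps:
y = 3 (y = 3*1 = 3)
r(Q) = 3*Q²
h(M) = 1/(2*M)
P(s) = 3*s²/8 (P(s) = ((3*s²)*(-1))*((½)/(-4)) = (-3*s²)*((½)*(-¼)) = -3*s²*(-⅛) = 3*s²/8)
(P(2)*(-24))*(-19) = (((3/8)*2²)*(-24))*(-19) = (((3/8)*4)*(-24))*(-19) = ((3/2)*(-24))*(-19) = -36*(-19) = 684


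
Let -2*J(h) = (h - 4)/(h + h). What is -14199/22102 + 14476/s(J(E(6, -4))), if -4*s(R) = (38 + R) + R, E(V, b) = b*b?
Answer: -34028663/22102 ≈ -1539.6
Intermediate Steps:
E(V, b) = b²
J(h) = -(-4 + h)/(4*h) (J(h) = -(h - 4)/(2*(h + h)) = -(-4 + h)/(2*(2*h)) = -(-4 + h)*1/(2*h)/2 = -(-4 + h)/(4*h))
s(R) = -19/2 - R/2 (s(R) = -((38 + R) + R)/4 = -(38 + 2*R)/4 = -19/2 - R/2)
-14199/22102 + 14476/s(J(E(6, -4))) = -14199/22102 + 14476/(-19/2 - (4 - 1*(-4)²)/(8*((-4)²))) = -14199*1/22102 + 14476/(-19/2 - (4 - 1*16)/(8*16)) = -14199/22102 + 14476/(-19/2 - (4 - 16)/(8*16)) = -14199/22102 + 14476/(-19/2 - (-12)/(8*16)) = -14199/22102 + 14476/(-19/2 - ½*(-3/16)) = -14199/22102 + 14476/(-19/2 + 3/32) = -14199/22102 + 14476/(-301/32) = -14199/22102 + 14476*(-32/301) = -14199/22102 - 66176/43 = -34028663/22102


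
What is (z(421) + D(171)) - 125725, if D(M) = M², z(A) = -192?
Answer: -96676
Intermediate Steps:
(z(421) + D(171)) - 125725 = (-192 + 171²) - 125725 = (-192 + 29241) - 125725 = 29049 - 125725 = -96676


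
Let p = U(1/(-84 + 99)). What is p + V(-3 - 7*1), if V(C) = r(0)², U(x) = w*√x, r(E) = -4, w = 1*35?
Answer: 16 + 7*√15/3 ≈ 25.037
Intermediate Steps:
w = 35
U(x) = 35*√x
V(C) = 16 (V(C) = (-4)² = 16)
p = 7*√15/3 (p = 35*√(1/(-84 + 99)) = 35*√(1/15) = 35*(√15/15) = 7*√15/3 ≈ 9.0370)
p + V(-3 - 7*1) = 7*√15/3 + 16 = 16 + 7*√15/3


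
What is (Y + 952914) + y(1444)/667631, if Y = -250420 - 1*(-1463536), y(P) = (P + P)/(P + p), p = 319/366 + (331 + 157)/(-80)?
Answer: 475941873896847300/219730047089 ≈ 2.1660e+6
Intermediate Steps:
p = -4784/915 (p = 319*(1/366) + 488*(-1/80) = 319/366 - 61/10 = -4784/915 ≈ -5.2284)
y(P) = 2*P/(-4784/915 + P) (y(P) = (P + P)/(P - 4784/915) = (2*P)/(-4784/915 + P) = 2*P/(-4784/915 + P))
Y = 1213116 (Y = -250420 + 1463536 = 1213116)
(Y + 952914) + y(1444)/667631 = (1213116 + 952914) + (1830*1444/(-4784 + 915*1444))/667631 = 2166030 + (1830*1444/(-4784 + 1321260))*(1/667631) = 2166030 + (1830*1444/1316476)*(1/667631) = 2166030 + (1830*1444*(1/1316476))*(1/667631) = 2166030 + (660630/329119)*(1/667631) = 2166030 + 660630/219730047089 = 475941873896847300/219730047089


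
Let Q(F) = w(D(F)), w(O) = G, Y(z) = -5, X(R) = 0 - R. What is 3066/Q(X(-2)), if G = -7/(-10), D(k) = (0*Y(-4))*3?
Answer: 4380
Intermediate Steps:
X(R) = -R
D(k) = 0 (D(k) = (0*(-5))*3 = 0*3 = 0)
G = 7/10 (G = -7*(-⅒) = 7/10 ≈ 0.70000)
w(O) = 7/10
Q(F) = 7/10
3066/Q(X(-2)) = 3066/(7/10) = 3066*(10/7) = 4380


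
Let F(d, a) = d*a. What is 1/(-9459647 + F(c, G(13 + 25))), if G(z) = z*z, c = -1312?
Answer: -1/11354175 ≈ -8.8073e-8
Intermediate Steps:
G(z) = z²
F(d, a) = a*d
1/(-9459647 + F(c, G(13 + 25))) = 1/(-9459647 + (13 + 25)²*(-1312)) = 1/(-9459647 + 38²*(-1312)) = 1/(-9459647 + 1444*(-1312)) = 1/(-9459647 - 1894528) = 1/(-11354175) = -1/11354175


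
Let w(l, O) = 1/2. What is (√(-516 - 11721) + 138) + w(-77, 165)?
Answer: 277/2 + I*√12237 ≈ 138.5 + 110.62*I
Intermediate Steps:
w(l, O) = ½
(√(-516 - 11721) + 138) + w(-77, 165) = (√(-516 - 11721) + 138) + ½ = (√(-12237) + 138) + ½ = (I*√12237 + 138) + ½ = (138 + I*√12237) + ½ = 277/2 + I*√12237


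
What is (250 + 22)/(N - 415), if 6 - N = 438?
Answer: -272/847 ≈ -0.32113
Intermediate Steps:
N = -432 (N = 6 - 1*438 = 6 - 438 = -432)
(250 + 22)/(N - 415) = (250 + 22)/(-432 - 415) = 272/(-847) = 272*(-1/847) = -272/847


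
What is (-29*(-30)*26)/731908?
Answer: 5655/182977 ≈ 0.030906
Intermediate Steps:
(-29*(-30)*26)/731908 = (870*26)*(1/731908) = 22620*(1/731908) = 5655/182977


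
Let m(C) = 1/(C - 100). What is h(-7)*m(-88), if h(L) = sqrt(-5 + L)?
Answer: -I*sqrt(3)/94 ≈ -0.018426*I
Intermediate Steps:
m(C) = 1/(-100 + C)
h(-7)*m(-88) = sqrt(-5 - 7)/(-100 - 88) = sqrt(-12)/(-188) = (2*I*sqrt(3))*(-1/188) = -I*sqrt(3)/94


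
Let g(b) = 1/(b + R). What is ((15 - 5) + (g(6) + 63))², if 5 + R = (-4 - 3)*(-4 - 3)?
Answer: 13329801/2500 ≈ 5331.9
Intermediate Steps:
R = 44 (R = -5 + (-4 - 3)*(-4 - 3) = -5 - 7*(-7) = -5 + 49 = 44)
g(b) = 1/(44 + b) (g(b) = 1/(b + 44) = 1/(44 + b))
((15 - 5) + (g(6) + 63))² = ((15 - 5) + (1/(44 + 6) + 63))² = (10 + (1/50 + 63))² = (10 + 3151/50)² = (3651/50)² = 13329801/2500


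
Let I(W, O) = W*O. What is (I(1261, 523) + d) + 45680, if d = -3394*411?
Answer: -689751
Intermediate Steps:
I(W, O) = O*W
d = -1394934
(I(1261, 523) + d) + 45680 = (523*1261 - 1394934) + 45680 = (659503 - 1394934) + 45680 = -735431 + 45680 = -689751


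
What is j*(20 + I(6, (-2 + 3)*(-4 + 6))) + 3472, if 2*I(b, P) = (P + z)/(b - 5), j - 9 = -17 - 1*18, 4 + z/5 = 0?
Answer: 3186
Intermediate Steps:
z = -20 (z = -20 + 5*0 = -20 + 0 = -20)
j = -26 (j = 9 + (-17 - 1*18) = 9 + (-17 - 18) = 9 - 35 = -26)
I(b, P) = (-20 + P)/(2*(-5 + b)) (I(b, P) = ((P - 20)/(b - 5))/2 = ((-20 + P)/(-5 + b))/2 = (-20 + P)/(2*(-5 + b)))
j*(20 + I(6, (-2 + 3)*(-4 + 6))) + 3472 = -26*(20 + (-20 + (-2 + 3)*(-4 + 6))/(2*(-5 + 6))) + 3472 = -26*(20 + (1/2)*(-20 + 1*2)/1) + 3472 = -26*(20 + (1/2)*1*(-20 + 2)) + 3472 = -26*(20 + (1/2)*1*(-18)) + 3472 = -26*(20 - 9) + 3472 = -26*11 + 3472 = -286 + 3472 = 3186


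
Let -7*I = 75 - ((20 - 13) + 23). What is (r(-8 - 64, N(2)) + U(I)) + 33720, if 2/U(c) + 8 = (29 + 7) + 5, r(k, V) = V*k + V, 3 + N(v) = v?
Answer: 1115105/33 ≈ 33791.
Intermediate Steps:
N(v) = -3 + v
r(k, V) = V + V*k
I = -45/7 (I = -(75 - ((20 - 13) + 23))/7 = -(75 - (7 + 23))/7 = -(75 - 1*30)/7 = -(75 - 30)/7 = -⅐*45 = -45/7 ≈ -6.4286)
U(c) = 2/33 (U(c) = 2/(-8 + ((29 + 7) + 5)) = 2/(-8 + (36 + 5)) = 2/(-8 + 41) = 2/33)
(r(-8 - 64, N(2)) + U(I)) + 33720 = ((-3 + 2)*(1 + (-8 - 64)) + 2/33) + 33720 = (-(1 - 72) + 2/33) + 33720 = (-1*(-71) + 2/33) + 33720 = (71 + 2/33) + 33720 = 2345/33 + 33720 = 1115105/33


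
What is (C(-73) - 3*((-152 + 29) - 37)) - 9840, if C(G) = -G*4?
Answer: -9068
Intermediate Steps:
C(G) = -4*G
(C(-73) - 3*((-152 + 29) - 37)) - 9840 = (-4*(-73) - 3*((-152 + 29) - 37)) - 9840 = (292 - 3*(-123 - 37)) - 9840 = (292 - 3*(-160)) - 9840 = (292 + 480) - 9840 = 772 - 9840 = -9068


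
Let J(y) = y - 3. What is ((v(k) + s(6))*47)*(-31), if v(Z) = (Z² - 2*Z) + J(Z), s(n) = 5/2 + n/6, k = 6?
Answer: -88877/2 ≈ -44439.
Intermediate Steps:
J(y) = -3 + y
s(n) = 5/2 + n/6 (s(n) = 5*(½) + n*(⅙) = 5/2 + n/6)
v(Z) = -3 + Z² - Z (v(Z) = (Z² - 2*Z) + (-3 + Z) = -3 + Z² - Z)
((v(k) + s(6))*47)*(-31) = (((-3 + 6² - 1*6) + (5/2 + (⅙)*6))*47)*(-31) = (((-3 + 36 - 6) + (5/2 + 1))*47)*(-31) = ((27 + 7/2)*47)*(-31) = ((61/2)*47)*(-31) = (2867/2)*(-31) = -88877/2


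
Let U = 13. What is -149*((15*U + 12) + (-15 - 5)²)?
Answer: -90443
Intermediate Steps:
-149*((15*U + 12) + (-15 - 5)²) = -149*((15*13 + 12) + (-15 - 5)²) = -149*((195 + 12) + (-20)²) = -149*(207 + 400) = -149*607 = -1*90443 = -90443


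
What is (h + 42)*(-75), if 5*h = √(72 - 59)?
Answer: -3150 - 15*√13 ≈ -3204.1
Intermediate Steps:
h = √13/5 (h = √(72 - 59)/5 = √13/5 ≈ 0.72111)
(h + 42)*(-75) = (√13/5 + 42)*(-75) = (42 + √13/5)*(-75) = -3150 - 15*√13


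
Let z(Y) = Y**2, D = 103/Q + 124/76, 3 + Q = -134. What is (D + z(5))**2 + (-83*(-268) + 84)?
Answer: 155823840977/6775609 ≈ 22998.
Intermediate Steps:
Q = -137 (Q = -3 - 134 = -137)
D = 2290/2603 (D = 103/(-137) + 124/76 = 103*(-1/137) + 124*(1/76) = -103/137 + 31/19 = 2290/2603 ≈ 0.87975)
(D + z(5))**2 + (-83*(-268) + 84) = (2290/2603 + 5**2)**2 + (-83*(-268) + 84) = (2290/2603 + 25)**2 + (22244 + 84) = (67365/2603)**2 + 22328 = 4538043225/6775609 + 22328 = 155823840977/6775609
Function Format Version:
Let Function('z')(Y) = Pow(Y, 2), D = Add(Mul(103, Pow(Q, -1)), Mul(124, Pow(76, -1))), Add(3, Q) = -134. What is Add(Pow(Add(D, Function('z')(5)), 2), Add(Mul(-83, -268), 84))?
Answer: Rational(155823840977, 6775609) ≈ 22998.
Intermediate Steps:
Q = -137 (Q = Add(-3, -134) = -137)
D = Rational(2290, 2603) (D = Add(Mul(103, Pow(-137, -1)), Mul(124, Pow(76, -1))) = Add(Mul(103, Rational(-1, 137)), Mul(124, Rational(1, 76))) = Add(Rational(-103, 137), Rational(31, 19)) = Rational(2290, 2603) ≈ 0.87975)
Add(Pow(Add(D, Function('z')(5)), 2), Add(Mul(-83, -268), 84)) = Add(Pow(Add(Rational(2290, 2603), Pow(5, 2)), 2), Add(Mul(-83, -268), 84)) = Add(Pow(Add(Rational(2290, 2603), 25), 2), Add(22244, 84)) = Add(Pow(Rational(67365, 2603), 2), 22328) = Add(Rational(4538043225, 6775609), 22328) = Rational(155823840977, 6775609)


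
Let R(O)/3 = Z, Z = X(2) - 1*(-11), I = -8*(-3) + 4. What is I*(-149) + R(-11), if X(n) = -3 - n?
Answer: -4154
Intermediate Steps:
I = 28 (I = 24 + 4 = 28)
Z = 6 (Z = (-3 - 1*2) - 1*(-11) = (-3 - 2) + 11 = -5 + 11 = 6)
R(O) = 18 (R(O) = 3*6 = 18)
I*(-149) + R(-11) = 28*(-149) + 18 = -4172 + 18 = -4154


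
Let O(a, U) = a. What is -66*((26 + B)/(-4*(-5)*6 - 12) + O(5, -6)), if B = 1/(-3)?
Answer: -18667/54 ≈ -345.69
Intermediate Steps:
B = -1/3 ≈ -0.33333
-66*((26 + B)/(-4*(-5)*6 - 12) + O(5, -6)) = -66*((26 - 1/3)/(-4*(-5)*6 - 12) + 5) = -66*(77/(3*(20*6 - 12)) + 5) = -66*(77/(3*(120 - 12)) + 5) = -66*((77/3)/108 + 5) = -66*((77/3)*(1/108) + 5) = -66*(77/324 + 5) = -66*1697/324 = -18667/54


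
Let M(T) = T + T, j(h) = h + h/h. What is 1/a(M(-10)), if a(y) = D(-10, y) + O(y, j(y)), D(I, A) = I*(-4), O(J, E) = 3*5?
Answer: 1/55 ≈ 0.018182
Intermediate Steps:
j(h) = 1 + h (j(h) = h + 1 = 1 + h)
O(J, E) = 15
M(T) = 2*T
D(I, A) = -4*I
a(y) = 55 (a(y) = -4*(-10) + 15 = 40 + 15 = 55)
1/a(M(-10)) = 1/55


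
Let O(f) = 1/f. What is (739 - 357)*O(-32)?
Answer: -191/16 ≈ -11.938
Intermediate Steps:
(739 - 357)*O(-32) = (739 - 357)/(-32) = 382*(-1/32) = -191/16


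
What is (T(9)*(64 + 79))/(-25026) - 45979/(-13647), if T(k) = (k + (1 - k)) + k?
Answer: 62841958/18973879 ≈ 3.3120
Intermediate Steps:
T(k) = 1 + k
(T(9)*(64 + 79))/(-25026) - 45979/(-13647) = ((1 + 9)*(64 + 79))/(-25026) - 45979/(-13647) = (10*143)*(-1/25026) - 45979*(-1/13647) = 1430*(-1/25026) + 45979/13647 = -715/12513 + 45979/13647 = 62841958/18973879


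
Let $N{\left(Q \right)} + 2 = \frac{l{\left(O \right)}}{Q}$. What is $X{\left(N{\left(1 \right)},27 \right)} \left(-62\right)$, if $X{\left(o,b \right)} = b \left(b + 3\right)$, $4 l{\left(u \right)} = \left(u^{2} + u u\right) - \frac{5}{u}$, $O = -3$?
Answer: $-50220$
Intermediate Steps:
$l{\left(u \right)} = \frac{u^{2}}{2} - \frac{5}{4 u}$ ($l{\left(u \right)} = \frac{\left(u^{2} + u u\right) - \frac{5}{u}}{4} = \frac{\left(u^{2} + u^{2}\right) - \frac{5}{u}}{4} = \frac{2 u^{2} - \frac{5}{u}}{4} = \frac{- \frac{5}{u} + 2 u^{2}}{4} = \frac{u^{2}}{2} - \frac{5}{4 u}$)
$N{\left(Q \right)} = -2 + \frac{59}{12 Q}$ ($N{\left(Q \right)} = -2 + \frac{\frac{1}{4} \frac{1}{-3} \left(-5 + 2 \left(-3\right)^{3}\right)}{Q} = -2 + \frac{\frac{1}{4} \left(- \frac{1}{3}\right) \left(-5 + 2 \left(-27\right)\right)}{Q} = -2 + \frac{\frac{1}{4} \left(- \frac{1}{3}\right) \left(-5 - 54\right)}{Q} = -2 + \frac{\frac{1}{4} \left(- \frac{1}{3}\right) \left(-59\right)}{Q} = -2 + \frac{59}{12 Q}$)
$X{\left(o,b \right)} = b \left(3 + b\right)$
$X{\left(N{\left(1 \right)},27 \right)} \left(-62\right) = 27 \left(3 + 27\right) \left(-62\right) = 27 \cdot 30 \left(-62\right) = 810 \left(-62\right) = -50220$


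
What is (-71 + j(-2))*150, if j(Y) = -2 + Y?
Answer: -11250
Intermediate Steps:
(-71 + j(-2))*150 = (-71 + (-2 - 2))*150 = (-71 - 4)*150 = -75*150 = -11250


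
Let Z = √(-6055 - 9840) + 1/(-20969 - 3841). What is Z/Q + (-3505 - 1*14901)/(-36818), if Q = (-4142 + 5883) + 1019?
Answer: 630180928391/1260567320400 + 17*I*√55/2760 ≈ 0.49992 + 0.04568*I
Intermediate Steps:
Q = 2760 (Q = 1741 + 1019 = 2760)
Z = -1/24810 + 17*I*√55 (Z = √(-15895) + 1/(-24810) = 17*I*√55 - 1/24810 = -1/24810 + 17*I*√55 ≈ -4.0306e-5 + 126.08*I)
Z/Q + (-3505 - 1*14901)/(-36818) = (-1/24810 + 17*I*√55)/2760 + (-3505 - 1*14901)/(-36818) = (-1/24810 + 17*I*√55)*(1/2760) + (-3505 - 14901)*(-1/36818) = (-1/68475600 + 17*I*√55/2760) - 18406*(-1/36818) = (-1/68475600 + 17*I*√55/2760) + 9203/18409 = 630180928391/1260567320400 + 17*I*√55/2760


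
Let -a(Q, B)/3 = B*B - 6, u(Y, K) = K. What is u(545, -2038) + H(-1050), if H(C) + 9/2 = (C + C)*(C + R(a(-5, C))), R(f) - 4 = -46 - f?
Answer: -13886842085/2 ≈ -6.9434e+9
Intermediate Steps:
a(Q, B) = 18 - 3*B**2 (a(Q, B) = -3*(B*B - 6) = -3*(B**2 - 6) = -3*(-6 + B**2) = 18 - 3*B**2)
R(f) = -42 - f (R(f) = 4 + (-46 - f) = -42 - f)
H(C) = -9/2 + 2*C*(-60 + C + 3*C**2) (H(C) = -9/2 + (C + C)*(C + (-42 - (18 - 3*C**2))) = -9/2 + (2*C)*(C + (-42 + (-18 + 3*C**2))) = -9/2 + (2*C)*(C + (-60 + 3*C**2)) = -9/2 + (2*C)*(-60 + C + 3*C**2) = -9/2 + 2*C*(-60 + C + 3*C**2))
u(545, -2038) + H(-1050) = -2038 + (-9/2 + 2*(-1050)**2 + 6*(-1050)*(-20 + (-1050)**2)) = -2038 + (-9/2 + 2*1102500 + 6*(-1050)*(-20 + 1102500)) = -2038 + (-9/2 + 2205000 + 6*(-1050)*1102480) = -2038 + (-9/2 + 2205000 - 6945624000) = -2038 - 13886838009/2 = -13886842085/2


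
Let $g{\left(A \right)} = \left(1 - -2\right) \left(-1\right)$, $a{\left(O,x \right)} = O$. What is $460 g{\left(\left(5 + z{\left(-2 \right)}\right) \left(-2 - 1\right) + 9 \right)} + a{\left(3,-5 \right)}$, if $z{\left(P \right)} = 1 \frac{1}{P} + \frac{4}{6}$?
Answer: $-1377$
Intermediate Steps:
$z{\left(P \right)} = \frac{2}{3} + \frac{1}{P}$ ($z{\left(P \right)} = \frac{1}{P} + 4 \cdot \frac{1}{6} = \frac{1}{P} + \frac{2}{3} = \frac{2}{3} + \frac{1}{P}$)
$g{\left(A \right)} = -3$ ($g{\left(A \right)} = \left(1 + 2\right) \left(-1\right) = 3 \left(-1\right) = -3$)
$460 g{\left(\left(5 + z{\left(-2 \right)}\right) \left(-2 - 1\right) + 9 \right)} + a{\left(3,-5 \right)} = 460 \left(-3\right) + 3 = -1380 + 3 = -1377$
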